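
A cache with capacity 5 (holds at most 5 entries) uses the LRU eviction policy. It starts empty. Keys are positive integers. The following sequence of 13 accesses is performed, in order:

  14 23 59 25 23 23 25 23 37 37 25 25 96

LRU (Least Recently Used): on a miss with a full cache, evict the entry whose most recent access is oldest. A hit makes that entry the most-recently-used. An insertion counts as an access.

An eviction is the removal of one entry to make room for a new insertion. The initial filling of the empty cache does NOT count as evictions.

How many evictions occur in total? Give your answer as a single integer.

LRU simulation (capacity=5):
  1. access 14: MISS. Cache (LRU->MRU): [14]
  2. access 23: MISS. Cache (LRU->MRU): [14 23]
  3. access 59: MISS. Cache (LRU->MRU): [14 23 59]
  4. access 25: MISS. Cache (LRU->MRU): [14 23 59 25]
  5. access 23: HIT. Cache (LRU->MRU): [14 59 25 23]
  6. access 23: HIT. Cache (LRU->MRU): [14 59 25 23]
  7. access 25: HIT. Cache (LRU->MRU): [14 59 23 25]
  8. access 23: HIT. Cache (LRU->MRU): [14 59 25 23]
  9. access 37: MISS. Cache (LRU->MRU): [14 59 25 23 37]
  10. access 37: HIT. Cache (LRU->MRU): [14 59 25 23 37]
  11. access 25: HIT. Cache (LRU->MRU): [14 59 23 37 25]
  12. access 25: HIT. Cache (LRU->MRU): [14 59 23 37 25]
  13. access 96: MISS, evict 14. Cache (LRU->MRU): [59 23 37 25 96]
Total: 7 hits, 6 misses, 1 evictions

Answer: 1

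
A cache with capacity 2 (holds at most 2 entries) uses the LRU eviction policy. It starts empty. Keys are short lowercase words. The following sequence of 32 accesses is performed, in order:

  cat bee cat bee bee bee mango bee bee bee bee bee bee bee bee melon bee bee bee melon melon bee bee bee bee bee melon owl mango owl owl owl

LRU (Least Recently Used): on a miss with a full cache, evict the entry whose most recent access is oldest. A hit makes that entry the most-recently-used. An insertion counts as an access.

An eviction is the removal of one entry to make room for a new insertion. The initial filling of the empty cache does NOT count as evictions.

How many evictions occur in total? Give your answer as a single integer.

Answer: 4

Derivation:
LRU simulation (capacity=2):
  1. access cat: MISS. Cache (LRU->MRU): [cat]
  2. access bee: MISS. Cache (LRU->MRU): [cat bee]
  3. access cat: HIT. Cache (LRU->MRU): [bee cat]
  4. access bee: HIT. Cache (LRU->MRU): [cat bee]
  5. access bee: HIT. Cache (LRU->MRU): [cat bee]
  6. access bee: HIT. Cache (LRU->MRU): [cat bee]
  7. access mango: MISS, evict cat. Cache (LRU->MRU): [bee mango]
  8. access bee: HIT. Cache (LRU->MRU): [mango bee]
  9. access bee: HIT. Cache (LRU->MRU): [mango bee]
  10. access bee: HIT. Cache (LRU->MRU): [mango bee]
  11. access bee: HIT. Cache (LRU->MRU): [mango bee]
  12. access bee: HIT. Cache (LRU->MRU): [mango bee]
  13. access bee: HIT. Cache (LRU->MRU): [mango bee]
  14. access bee: HIT. Cache (LRU->MRU): [mango bee]
  15. access bee: HIT. Cache (LRU->MRU): [mango bee]
  16. access melon: MISS, evict mango. Cache (LRU->MRU): [bee melon]
  17. access bee: HIT. Cache (LRU->MRU): [melon bee]
  18. access bee: HIT. Cache (LRU->MRU): [melon bee]
  19. access bee: HIT. Cache (LRU->MRU): [melon bee]
  20. access melon: HIT. Cache (LRU->MRU): [bee melon]
  21. access melon: HIT. Cache (LRU->MRU): [bee melon]
  22. access bee: HIT. Cache (LRU->MRU): [melon bee]
  23. access bee: HIT. Cache (LRU->MRU): [melon bee]
  24. access bee: HIT. Cache (LRU->MRU): [melon bee]
  25. access bee: HIT. Cache (LRU->MRU): [melon bee]
  26. access bee: HIT. Cache (LRU->MRU): [melon bee]
  27. access melon: HIT. Cache (LRU->MRU): [bee melon]
  28. access owl: MISS, evict bee. Cache (LRU->MRU): [melon owl]
  29. access mango: MISS, evict melon. Cache (LRU->MRU): [owl mango]
  30. access owl: HIT. Cache (LRU->MRU): [mango owl]
  31. access owl: HIT. Cache (LRU->MRU): [mango owl]
  32. access owl: HIT. Cache (LRU->MRU): [mango owl]
Total: 26 hits, 6 misses, 4 evictions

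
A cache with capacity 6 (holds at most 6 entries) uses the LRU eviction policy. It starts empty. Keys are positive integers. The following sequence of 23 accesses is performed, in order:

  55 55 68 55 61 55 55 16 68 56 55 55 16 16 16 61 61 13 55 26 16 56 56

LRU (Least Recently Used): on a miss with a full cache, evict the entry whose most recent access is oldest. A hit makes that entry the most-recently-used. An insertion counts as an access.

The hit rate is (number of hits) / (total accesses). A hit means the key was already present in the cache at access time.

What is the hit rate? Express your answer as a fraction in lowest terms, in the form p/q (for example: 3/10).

Answer: 16/23

Derivation:
LRU simulation (capacity=6):
  1. access 55: MISS. Cache (LRU->MRU): [55]
  2. access 55: HIT. Cache (LRU->MRU): [55]
  3. access 68: MISS. Cache (LRU->MRU): [55 68]
  4. access 55: HIT. Cache (LRU->MRU): [68 55]
  5. access 61: MISS. Cache (LRU->MRU): [68 55 61]
  6. access 55: HIT. Cache (LRU->MRU): [68 61 55]
  7. access 55: HIT. Cache (LRU->MRU): [68 61 55]
  8. access 16: MISS. Cache (LRU->MRU): [68 61 55 16]
  9. access 68: HIT. Cache (LRU->MRU): [61 55 16 68]
  10. access 56: MISS. Cache (LRU->MRU): [61 55 16 68 56]
  11. access 55: HIT. Cache (LRU->MRU): [61 16 68 56 55]
  12. access 55: HIT. Cache (LRU->MRU): [61 16 68 56 55]
  13. access 16: HIT. Cache (LRU->MRU): [61 68 56 55 16]
  14. access 16: HIT. Cache (LRU->MRU): [61 68 56 55 16]
  15. access 16: HIT. Cache (LRU->MRU): [61 68 56 55 16]
  16. access 61: HIT. Cache (LRU->MRU): [68 56 55 16 61]
  17. access 61: HIT. Cache (LRU->MRU): [68 56 55 16 61]
  18. access 13: MISS. Cache (LRU->MRU): [68 56 55 16 61 13]
  19. access 55: HIT. Cache (LRU->MRU): [68 56 16 61 13 55]
  20. access 26: MISS, evict 68. Cache (LRU->MRU): [56 16 61 13 55 26]
  21. access 16: HIT. Cache (LRU->MRU): [56 61 13 55 26 16]
  22. access 56: HIT. Cache (LRU->MRU): [61 13 55 26 16 56]
  23. access 56: HIT. Cache (LRU->MRU): [61 13 55 26 16 56]
Total: 16 hits, 7 misses, 1 evictions

Hit rate = 16/23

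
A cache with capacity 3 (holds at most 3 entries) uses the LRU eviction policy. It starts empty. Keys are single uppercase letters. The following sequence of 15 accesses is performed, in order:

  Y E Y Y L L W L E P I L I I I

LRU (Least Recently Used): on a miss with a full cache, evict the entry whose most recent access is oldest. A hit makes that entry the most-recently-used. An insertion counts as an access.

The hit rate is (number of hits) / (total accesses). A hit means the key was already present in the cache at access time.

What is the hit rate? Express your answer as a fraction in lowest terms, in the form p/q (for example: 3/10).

Answer: 7/15

Derivation:
LRU simulation (capacity=3):
  1. access Y: MISS. Cache (LRU->MRU): [Y]
  2. access E: MISS. Cache (LRU->MRU): [Y E]
  3. access Y: HIT. Cache (LRU->MRU): [E Y]
  4. access Y: HIT. Cache (LRU->MRU): [E Y]
  5. access L: MISS. Cache (LRU->MRU): [E Y L]
  6. access L: HIT. Cache (LRU->MRU): [E Y L]
  7. access W: MISS, evict E. Cache (LRU->MRU): [Y L W]
  8. access L: HIT. Cache (LRU->MRU): [Y W L]
  9. access E: MISS, evict Y. Cache (LRU->MRU): [W L E]
  10. access P: MISS, evict W. Cache (LRU->MRU): [L E P]
  11. access I: MISS, evict L. Cache (LRU->MRU): [E P I]
  12. access L: MISS, evict E. Cache (LRU->MRU): [P I L]
  13. access I: HIT. Cache (LRU->MRU): [P L I]
  14. access I: HIT. Cache (LRU->MRU): [P L I]
  15. access I: HIT. Cache (LRU->MRU): [P L I]
Total: 7 hits, 8 misses, 5 evictions

Hit rate = 7/15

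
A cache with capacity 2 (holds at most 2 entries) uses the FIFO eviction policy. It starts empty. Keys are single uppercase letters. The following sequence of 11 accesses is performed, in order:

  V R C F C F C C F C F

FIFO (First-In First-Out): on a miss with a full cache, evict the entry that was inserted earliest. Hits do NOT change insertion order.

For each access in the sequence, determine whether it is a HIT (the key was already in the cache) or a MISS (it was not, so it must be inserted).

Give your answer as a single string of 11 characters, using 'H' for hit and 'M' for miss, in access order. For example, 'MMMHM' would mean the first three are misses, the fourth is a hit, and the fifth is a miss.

FIFO simulation (capacity=2):
  1. access V: MISS. Cache (old->new): [V]
  2. access R: MISS. Cache (old->new): [V R]
  3. access C: MISS, evict V. Cache (old->new): [R C]
  4. access F: MISS, evict R. Cache (old->new): [C F]
  5. access C: HIT. Cache (old->new): [C F]
  6. access F: HIT. Cache (old->new): [C F]
  7. access C: HIT. Cache (old->new): [C F]
  8. access C: HIT. Cache (old->new): [C F]
  9. access F: HIT. Cache (old->new): [C F]
  10. access C: HIT. Cache (old->new): [C F]
  11. access F: HIT. Cache (old->new): [C F]
Total: 7 hits, 4 misses, 2 evictions

Answer: MMMMHHHHHHH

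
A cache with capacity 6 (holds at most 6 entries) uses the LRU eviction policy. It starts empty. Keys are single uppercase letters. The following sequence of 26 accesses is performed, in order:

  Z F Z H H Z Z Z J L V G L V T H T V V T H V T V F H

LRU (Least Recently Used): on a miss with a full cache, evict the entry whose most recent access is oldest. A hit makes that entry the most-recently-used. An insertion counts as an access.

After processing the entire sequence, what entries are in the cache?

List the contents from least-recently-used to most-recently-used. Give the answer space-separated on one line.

Answer: G L T V F H

Derivation:
LRU simulation (capacity=6):
  1. access Z: MISS. Cache (LRU->MRU): [Z]
  2. access F: MISS. Cache (LRU->MRU): [Z F]
  3. access Z: HIT. Cache (LRU->MRU): [F Z]
  4. access H: MISS. Cache (LRU->MRU): [F Z H]
  5. access H: HIT. Cache (LRU->MRU): [F Z H]
  6. access Z: HIT. Cache (LRU->MRU): [F H Z]
  7. access Z: HIT. Cache (LRU->MRU): [F H Z]
  8. access Z: HIT. Cache (LRU->MRU): [F H Z]
  9. access J: MISS. Cache (LRU->MRU): [F H Z J]
  10. access L: MISS. Cache (LRU->MRU): [F H Z J L]
  11. access V: MISS. Cache (LRU->MRU): [F H Z J L V]
  12. access G: MISS, evict F. Cache (LRU->MRU): [H Z J L V G]
  13. access L: HIT. Cache (LRU->MRU): [H Z J V G L]
  14. access V: HIT. Cache (LRU->MRU): [H Z J G L V]
  15. access T: MISS, evict H. Cache (LRU->MRU): [Z J G L V T]
  16. access H: MISS, evict Z. Cache (LRU->MRU): [J G L V T H]
  17. access T: HIT. Cache (LRU->MRU): [J G L V H T]
  18. access V: HIT. Cache (LRU->MRU): [J G L H T V]
  19. access V: HIT. Cache (LRU->MRU): [J G L H T V]
  20. access T: HIT. Cache (LRU->MRU): [J G L H V T]
  21. access H: HIT. Cache (LRU->MRU): [J G L V T H]
  22. access V: HIT. Cache (LRU->MRU): [J G L T H V]
  23. access T: HIT. Cache (LRU->MRU): [J G L H V T]
  24. access V: HIT. Cache (LRU->MRU): [J G L H T V]
  25. access F: MISS, evict J. Cache (LRU->MRU): [G L H T V F]
  26. access H: HIT. Cache (LRU->MRU): [G L T V F H]
Total: 16 hits, 10 misses, 4 evictions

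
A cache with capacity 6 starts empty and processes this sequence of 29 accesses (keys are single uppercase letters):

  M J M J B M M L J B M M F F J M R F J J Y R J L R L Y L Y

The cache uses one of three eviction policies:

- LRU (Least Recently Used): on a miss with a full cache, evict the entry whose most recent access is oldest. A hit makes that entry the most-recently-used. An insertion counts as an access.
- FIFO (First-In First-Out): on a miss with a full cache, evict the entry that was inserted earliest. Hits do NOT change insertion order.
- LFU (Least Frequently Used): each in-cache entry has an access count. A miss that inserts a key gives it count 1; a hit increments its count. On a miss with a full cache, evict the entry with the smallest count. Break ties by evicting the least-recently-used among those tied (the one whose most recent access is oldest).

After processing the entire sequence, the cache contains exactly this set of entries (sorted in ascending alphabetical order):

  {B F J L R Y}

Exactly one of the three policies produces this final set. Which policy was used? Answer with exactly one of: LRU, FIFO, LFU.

Answer: FIFO

Derivation:
Simulating under each policy and comparing final sets:
  LRU: final set = {F J L M R Y} -> differs
  FIFO: final set = {B F J L R Y} -> MATCHES target
  LFU: final set = {F J L M R Y} -> differs
Only FIFO produces the target set.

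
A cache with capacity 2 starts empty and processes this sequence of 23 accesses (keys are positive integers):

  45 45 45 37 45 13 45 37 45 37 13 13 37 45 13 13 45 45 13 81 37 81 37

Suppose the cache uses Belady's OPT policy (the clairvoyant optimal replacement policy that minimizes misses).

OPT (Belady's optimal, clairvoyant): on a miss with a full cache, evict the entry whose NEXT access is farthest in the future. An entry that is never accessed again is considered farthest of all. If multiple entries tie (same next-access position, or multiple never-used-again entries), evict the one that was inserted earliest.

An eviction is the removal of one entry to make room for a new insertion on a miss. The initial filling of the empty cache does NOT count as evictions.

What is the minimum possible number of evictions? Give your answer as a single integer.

Answer: 6

Derivation:
OPT (Belady) simulation (capacity=2):
  1. access 45: MISS. Cache: [45]
  2. access 45: HIT. Next use of 45: step 3. Cache: [45]
  3. access 45: HIT. Next use of 45: step 5. Cache: [45]
  4. access 37: MISS. Cache: [45 37]
  5. access 45: HIT. Next use of 45: step 7. Cache: [45 37]
  6. access 13: MISS, evict 37 (next use: step 8). Cache: [45 13]
  7. access 45: HIT. Next use of 45: step 9. Cache: [45 13]
  8. access 37: MISS, evict 13 (next use: step 11). Cache: [45 37]
  9. access 45: HIT. Next use of 45: step 14. Cache: [45 37]
  10. access 37: HIT. Next use of 37: step 13. Cache: [45 37]
  11. access 13: MISS, evict 45 (next use: step 14). Cache: [37 13]
  12. access 13: HIT. Next use of 13: step 15. Cache: [37 13]
  13. access 37: HIT. Next use of 37: step 21. Cache: [37 13]
  14. access 45: MISS, evict 37 (next use: step 21). Cache: [13 45]
  15. access 13: HIT. Next use of 13: step 16. Cache: [13 45]
  16. access 13: HIT. Next use of 13: step 19. Cache: [13 45]
  17. access 45: HIT. Next use of 45: step 18. Cache: [13 45]
  18. access 45: HIT. Next use of 45: never. Cache: [13 45]
  19. access 13: HIT. Next use of 13: never. Cache: [13 45]
  20. access 81: MISS, evict 13 (next use: never). Cache: [45 81]
  21. access 37: MISS, evict 45 (next use: never). Cache: [81 37]
  22. access 81: HIT. Next use of 81: never. Cache: [81 37]
  23. access 37: HIT. Next use of 37: never. Cache: [81 37]
Total: 15 hits, 8 misses, 6 evictions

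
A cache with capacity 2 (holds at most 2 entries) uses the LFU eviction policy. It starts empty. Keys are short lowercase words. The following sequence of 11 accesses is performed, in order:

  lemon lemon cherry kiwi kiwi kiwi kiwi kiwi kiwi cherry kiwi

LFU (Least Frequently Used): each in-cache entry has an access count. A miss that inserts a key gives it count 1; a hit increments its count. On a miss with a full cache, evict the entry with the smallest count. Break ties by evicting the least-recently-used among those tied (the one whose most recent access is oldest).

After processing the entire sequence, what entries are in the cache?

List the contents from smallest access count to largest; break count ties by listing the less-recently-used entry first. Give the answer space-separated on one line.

Answer: cherry kiwi

Derivation:
LFU simulation (capacity=2):
  1. access lemon: MISS. Cache: [lemon(c=1)]
  2. access lemon: HIT, count now 2. Cache: [lemon(c=2)]
  3. access cherry: MISS. Cache: [cherry(c=1) lemon(c=2)]
  4. access kiwi: MISS, evict cherry(c=1). Cache: [kiwi(c=1) lemon(c=2)]
  5. access kiwi: HIT, count now 2. Cache: [lemon(c=2) kiwi(c=2)]
  6. access kiwi: HIT, count now 3. Cache: [lemon(c=2) kiwi(c=3)]
  7. access kiwi: HIT, count now 4. Cache: [lemon(c=2) kiwi(c=4)]
  8. access kiwi: HIT, count now 5. Cache: [lemon(c=2) kiwi(c=5)]
  9. access kiwi: HIT, count now 6. Cache: [lemon(c=2) kiwi(c=6)]
  10. access cherry: MISS, evict lemon(c=2). Cache: [cherry(c=1) kiwi(c=6)]
  11. access kiwi: HIT, count now 7. Cache: [cherry(c=1) kiwi(c=7)]
Total: 7 hits, 4 misses, 2 evictions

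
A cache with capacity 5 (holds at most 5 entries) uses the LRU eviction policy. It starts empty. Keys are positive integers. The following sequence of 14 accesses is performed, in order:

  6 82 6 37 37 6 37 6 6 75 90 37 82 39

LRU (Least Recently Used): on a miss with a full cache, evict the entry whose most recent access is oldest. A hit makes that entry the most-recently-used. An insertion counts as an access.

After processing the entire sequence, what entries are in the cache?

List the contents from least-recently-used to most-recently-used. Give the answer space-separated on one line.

LRU simulation (capacity=5):
  1. access 6: MISS. Cache (LRU->MRU): [6]
  2. access 82: MISS. Cache (LRU->MRU): [6 82]
  3. access 6: HIT. Cache (LRU->MRU): [82 6]
  4. access 37: MISS. Cache (LRU->MRU): [82 6 37]
  5. access 37: HIT. Cache (LRU->MRU): [82 6 37]
  6. access 6: HIT. Cache (LRU->MRU): [82 37 6]
  7. access 37: HIT. Cache (LRU->MRU): [82 6 37]
  8. access 6: HIT. Cache (LRU->MRU): [82 37 6]
  9. access 6: HIT. Cache (LRU->MRU): [82 37 6]
  10. access 75: MISS. Cache (LRU->MRU): [82 37 6 75]
  11. access 90: MISS. Cache (LRU->MRU): [82 37 6 75 90]
  12. access 37: HIT. Cache (LRU->MRU): [82 6 75 90 37]
  13. access 82: HIT. Cache (LRU->MRU): [6 75 90 37 82]
  14. access 39: MISS, evict 6. Cache (LRU->MRU): [75 90 37 82 39]
Total: 8 hits, 6 misses, 1 evictions

Answer: 75 90 37 82 39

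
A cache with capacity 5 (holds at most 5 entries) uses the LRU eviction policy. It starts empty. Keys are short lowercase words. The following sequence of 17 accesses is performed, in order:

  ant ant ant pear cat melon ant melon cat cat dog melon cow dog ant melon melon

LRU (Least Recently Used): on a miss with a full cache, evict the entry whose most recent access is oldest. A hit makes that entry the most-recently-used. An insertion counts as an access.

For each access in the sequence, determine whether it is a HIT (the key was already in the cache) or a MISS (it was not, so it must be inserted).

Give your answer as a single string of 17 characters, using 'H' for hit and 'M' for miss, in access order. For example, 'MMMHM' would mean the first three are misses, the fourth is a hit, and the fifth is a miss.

LRU simulation (capacity=5):
  1. access ant: MISS. Cache (LRU->MRU): [ant]
  2. access ant: HIT. Cache (LRU->MRU): [ant]
  3. access ant: HIT. Cache (LRU->MRU): [ant]
  4. access pear: MISS. Cache (LRU->MRU): [ant pear]
  5. access cat: MISS. Cache (LRU->MRU): [ant pear cat]
  6. access melon: MISS. Cache (LRU->MRU): [ant pear cat melon]
  7. access ant: HIT. Cache (LRU->MRU): [pear cat melon ant]
  8. access melon: HIT. Cache (LRU->MRU): [pear cat ant melon]
  9. access cat: HIT. Cache (LRU->MRU): [pear ant melon cat]
  10. access cat: HIT. Cache (LRU->MRU): [pear ant melon cat]
  11. access dog: MISS. Cache (LRU->MRU): [pear ant melon cat dog]
  12. access melon: HIT. Cache (LRU->MRU): [pear ant cat dog melon]
  13. access cow: MISS, evict pear. Cache (LRU->MRU): [ant cat dog melon cow]
  14. access dog: HIT. Cache (LRU->MRU): [ant cat melon cow dog]
  15. access ant: HIT. Cache (LRU->MRU): [cat melon cow dog ant]
  16. access melon: HIT. Cache (LRU->MRU): [cat cow dog ant melon]
  17. access melon: HIT. Cache (LRU->MRU): [cat cow dog ant melon]
Total: 11 hits, 6 misses, 1 evictions

Answer: MHHMMMHHHHMHMHHHH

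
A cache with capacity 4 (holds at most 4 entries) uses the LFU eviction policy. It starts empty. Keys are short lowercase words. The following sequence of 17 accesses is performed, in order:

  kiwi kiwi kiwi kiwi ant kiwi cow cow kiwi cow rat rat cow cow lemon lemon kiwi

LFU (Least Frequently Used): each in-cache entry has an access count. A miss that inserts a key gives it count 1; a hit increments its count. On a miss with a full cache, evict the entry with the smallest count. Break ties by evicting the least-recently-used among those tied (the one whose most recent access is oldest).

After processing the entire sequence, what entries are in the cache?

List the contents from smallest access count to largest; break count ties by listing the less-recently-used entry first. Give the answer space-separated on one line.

LFU simulation (capacity=4):
  1. access kiwi: MISS. Cache: [kiwi(c=1)]
  2. access kiwi: HIT, count now 2. Cache: [kiwi(c=2)]
  3. access kiwi: HIT, count now 3. Cache: [kiwi(c=3)]
  4. access kiwi: HIT, count now 4. Cache: [kiwi(c=4)]
  5. access ant: MISS. Cache: [ant(c=1) kiwi(c=4)]
  6. access kiwi: HIT, count now 5. Cache: [ant(c=1) kiwi(c=5)]
  7. access cow: MISS. Cache: [ant(c=1) cow(c=1) kiwi(c=5)]
  8. access cow: HIT, count now 2. Cache: [ant(c=1) cow(c=2) kiwi(c=5)]
  9. access kiwi: HIT, count now 6. Cache: [ant(c=1) cow(c=2) kiwi(c=6)]
  10. access cow: HIT, count now 3. Cache: [ant(c=1) cow(c=3) kiwi(c=6)]
  11. access rat: MISS. Cache: [ant(c=1) rat(c=1) cow(c=3) kiwi(c=6)]
  12. access rat: HIT, count now 2. Cache: [ant(c=1) rat(c=2) cow(c=3) kiwi(c=6)]
  13. access cow: HIT, count now 4. Cache: [ant(c=1) rat(c=2) cow(c=4) kiwi(c=6)]
  14. access cow: HIT, count now 5. Cache: [ant(c=1) rat(c=2) cow(c=5) kiwi(c=6)]
  15. access lemon: MISS, evict ant(c=1). Cache: [lemon(c=1) rat(c=2) cow(c=5) kiwi(c=6)]
  16. access lemon: HIT, count now 2. Cache: [rat(c=2) lemon(c=2) cow(c=5) kiwi(c=6)]
  17. access kiwi: HIT, count now 7. Cache: [rat(c=2) lemon(c=2) cow(c=5) kiwi(c=7)]
Total: 12 hits, 5 misses, 1 evictions

Answer: rat lemon cow kiwi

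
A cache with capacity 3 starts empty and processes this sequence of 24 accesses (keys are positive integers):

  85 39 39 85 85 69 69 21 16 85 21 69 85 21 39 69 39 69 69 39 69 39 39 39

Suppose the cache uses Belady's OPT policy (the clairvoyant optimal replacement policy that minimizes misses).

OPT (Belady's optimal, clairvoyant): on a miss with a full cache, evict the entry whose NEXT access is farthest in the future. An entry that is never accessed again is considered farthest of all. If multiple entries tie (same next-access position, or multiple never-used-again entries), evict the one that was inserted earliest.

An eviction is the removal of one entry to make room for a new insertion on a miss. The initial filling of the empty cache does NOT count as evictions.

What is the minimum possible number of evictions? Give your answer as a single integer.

OPT (Belady) simulation (capacity=3):
  1. access 85: MISS. Cache: [85]
  2. access 39: MISS. Cache: [85 39]
  3. access 39: HIT. Next use of 39: step 15. Cache: [85 39]
  4. access 85: HIT. Next use of 85: step 5. Cache: [85 39]
  5. access 85: HIT. Next use of 85: step 10. Cache: [85 39]
  6. access 69: MISS. Cache: [85 39 69]
  7. access 69: HIT. Next use of 69: step 12. Cache: [85 39 69]
  8. access 21: MISS, evict 39 (next use: step 15). Cache: [85 69 21]
  9. access 16: MISS, evict 69 (next use: step 12). Cache: [85 21 16]
  10. access 85: HIT. Next use of 85: step 13. Cache: [85 21 16]
  11. access 21: HIT. Next use of 21: step 14. Cache: [85 21 16]
  12. access 69: MISS, evict 16 (next use: never). Cache: [85 21 69]
  13. access 85: HIT. Next use of 85: never. Cache: [85 21 69]
  14. access 21: HIT. Next use of 21: never. Cache: [85 21 69]
  15. access 39: MISS, evict 85 (next use: never). Cache: [21 69 39]
  16. access 69: HIT. Next use of 69: step 18. Cache: [21 69 39]
  17. access 39: HIT. Next use of 39: step 20. Cache: [21 69 39]
  18. access 69: HIT. Next use of 69: step 19. Cache: [21 69 39]
  19. access 69: HIT. Next use of 69: step 21. Cache: [21 69 39]
  20. access 39: HIT. Next use of 39: step 22. Cache: [21 69 39]
  21. access 69: HIT. Next use of 69: never. Cache: [21 69 39]
  22. access 39: HIT. Next use of 39: step 23. Cache: [21 69 39]
  23. access 39: HIT. Next use of 39: step 24. Cache: [21 69 39]
  24. access 39: HIT. Next use of 39: never. Cache: [21 69 39]
Total: 17 hits, 7 misses, 4 evictions

Answer: 4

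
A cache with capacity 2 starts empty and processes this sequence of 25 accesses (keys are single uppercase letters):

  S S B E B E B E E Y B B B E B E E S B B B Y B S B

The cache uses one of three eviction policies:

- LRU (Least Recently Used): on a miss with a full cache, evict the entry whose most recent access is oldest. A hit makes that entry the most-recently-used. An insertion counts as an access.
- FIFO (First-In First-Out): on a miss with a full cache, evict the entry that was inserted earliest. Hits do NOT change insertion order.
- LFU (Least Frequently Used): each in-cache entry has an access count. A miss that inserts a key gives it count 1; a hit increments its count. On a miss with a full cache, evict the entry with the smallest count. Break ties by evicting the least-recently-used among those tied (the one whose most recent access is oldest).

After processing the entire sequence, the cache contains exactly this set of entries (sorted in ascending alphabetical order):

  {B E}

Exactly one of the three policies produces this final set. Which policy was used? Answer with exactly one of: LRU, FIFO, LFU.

Simulating under each policy and comparing final sets:
  LRU: final set = {B S} -> differs
  FIFO: final set = {B S} -> differs
  LFU: final set = {B E} -> MATCHES target
Only LFU produces the target set.

Answer: LFU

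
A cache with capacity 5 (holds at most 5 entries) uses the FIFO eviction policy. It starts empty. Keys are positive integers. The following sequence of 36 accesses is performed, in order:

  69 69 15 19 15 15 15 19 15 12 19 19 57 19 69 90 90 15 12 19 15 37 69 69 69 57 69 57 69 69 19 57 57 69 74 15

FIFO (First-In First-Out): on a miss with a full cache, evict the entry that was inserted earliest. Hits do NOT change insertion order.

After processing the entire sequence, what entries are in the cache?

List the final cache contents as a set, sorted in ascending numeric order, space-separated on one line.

FIFO simulation (capacity=5):
  1. access 69: MISS. Cache (old->new): [69]
  2. access 69: HIT. Cache (old->new): [69]
  3. access 15: MISS. Cache (old->new): [69 15]
  4. access 19: MISS. Cache (old->new): [69 15 19]
  5. access 15: HIT. Cache (old->new): [69 15 19]
  6. access 15: HIT. Cache (old->new): [69 15 19]
  7. access 15: HIT. Cache (old->new): [69 15 19]
  8. access 19: HIT. Cache (old->new): [69 15 19]
  9. access 15: HIT. Cache (old->new): [69 15 19]
  10. access 12: MISS. Cache (old->new): [69 15 19 12]
  11. access 19: HIT. Cache (old->new): [69 15 19 12]
  12. access 19: HIT. Cache (old->new): [69 15 19 12]
  13. access 57: MISS. Cache (old->new): [69 15 19 12 57]
  14. access 19: HIT. Cache (old->new): [69 15 19 12 57]
  15. access 69: HIT. Cache (old->new): [69 15 19 12 57]
  16. access 90: MISS, evict 69. Cache (old->new): [15 19 12 57 90]
  17. access 90: HIT. Cache (old->new): [15 19 12 57 90]
  18. access 15: HIT. Cache (old->new): [15 19 12 57 90]
  19. access 12: HIT. Cache (old->new): [15 19 12 57 90]
  20. access 19: HIT. Cache (old->new): [15 19 12 57 90]
  21. access 15: HIT. Cache (old->new): [15 19 12 57 90]
  22. access 37: MISS, evict 15. Cache (old->new): [19 12 57 90 37]
  23. access 69: MISS, evict 19. Cache (old->new): [12 57 90 37 69]
  24. access 69: HIT. Cache (old->new): [12 57 90 37 69]
  25. access 69: HIT. Cache (old->new): [12 57 90 37 69]
  26. access 57: HIT. Cache (old->new): [12 57 90 37 69]
  27. access 69: HIT. Cache (old->new): [12 57 90 37 69]
  28. access 57: HIT. Cache (old->new): [12 57 90 37 69]
  29. access 69: HIT. Cache (old->new): [12 57 90 37 69]
  30. access 69: HIT. Cache (old->new): [12 57 90 37 69]
  31. access 19: MISS, evict 12. Cache (old->new): [57 90 37 69 19]
  32. access 57: HIT. Cache (old->new): [57 90 37 69 19]
  33. access 57: HIT. Cache (old->new): [57 90 37 69 19]
  34. access 69: HIT. Cache (old->new): [57 90 37 69 19]
  35. access 74: MISS, evict 57. Cache (old->new): [90 37 69 19 74]
  36. access 15: MISS, evict 90. Cache (old->new): [37 69 19 74 15]
Total: 25 hits, 11 misses, 6 evictions

Answer: 15 19 37 69 74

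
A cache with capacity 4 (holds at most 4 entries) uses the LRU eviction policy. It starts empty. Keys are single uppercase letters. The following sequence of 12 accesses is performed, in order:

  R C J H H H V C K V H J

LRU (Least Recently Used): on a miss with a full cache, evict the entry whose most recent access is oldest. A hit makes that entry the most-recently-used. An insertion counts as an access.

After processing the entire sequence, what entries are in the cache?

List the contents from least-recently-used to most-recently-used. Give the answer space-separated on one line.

Answer: K V H J

Derivation:
LRU simulation (capacity=4):
  1. access R: MISS. Cache (LRU->MRU): [R]
  2. access C: MISS. Cache (LRU->MRU): [R C]
  3. access J: MISS. Cache (LRU->MRU): [R C J]
  4. access H: MISS. Cache (LRU->MRU): [R C J H]
  5. access H: HIT. Cache (LRU->MRU): [R C J H]
  6. access H: HIT. Cache (LRU->MRU): [R C J H]
  7. access V: MISS, evict R. Cache (LRU->MRU): [C J H V]
  8. access C: HIT. Cache (LRU->MRU): [J H V C]
  9. access K: MISS, evict J. Cache (LRU->MRU): [H V C K]
  10. access V: HIT. Cache (LRU->MRU): [H C K V]
  11. access H: HIT. Cache (LRU->MRU): [C K V H]
  12. access J: MISS, evict C. Cache (LRU->MRU): [K V H J]
Total: 5 hits, 7 misses, 3 evictions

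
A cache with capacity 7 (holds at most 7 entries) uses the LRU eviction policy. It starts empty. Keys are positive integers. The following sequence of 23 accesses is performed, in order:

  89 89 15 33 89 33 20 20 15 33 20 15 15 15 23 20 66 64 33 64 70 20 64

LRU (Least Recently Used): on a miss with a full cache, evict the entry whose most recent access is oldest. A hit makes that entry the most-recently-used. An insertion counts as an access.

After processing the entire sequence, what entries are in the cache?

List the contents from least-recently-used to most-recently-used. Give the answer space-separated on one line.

Answer: 15 23 66 33 70 20 64

Derivation:
LRU simulation (capacity=7):
  1. access 89: MISS. Cache (LRU->MRU): [89]
  2. access 89: HIT. Cache (LRU->MRU): [89]
  3. access 15: MISS. Cache (LRU->MRU): [89 15]
  4. access 33: MISS. Cache (LRU->MRU): [89 15 33]
  5. access 89: HIT. Cache (LRU->MRU): [15 33 89]
  6. access 33: HIT. Cache (LRU->MRU): [15 89 33]
  7. access 20: MISS. Cache (LRU->MRU): [15 89 33 20]
  8. access 20: HIT. Cache (LRU->MRU): [15 89 33 20]
  9. access 15: HIT. Cache (LRU->MRU): [89 33 20 15]
  10. access 33: HIT. Cache (LRU->MRU): [89 20 15 33]
  11. access 20: HIT. Cache (LRU->MRU): [89 15 33 20]
  12. access 15: HIT. Cache (LRU->MRU): [89 33 20 15]
  13. access 15: HIT. Cache (LRU->MRU): [89 33 20 15]
  14. access 15: HIT. Cache (LRU->MRU): [89 33 20 15]
  15. access 23: MISS. Cache (LRU->MRU): [89 33 20 15 23]
  16. access 20: HIT. Cache (LRU->MRU): [89 33 15 23 20]
  17. access 66: MISS. Cache (LRU->MRU): [89 33 15 23 20 66]
  18. access 64: MISS. Cache (LRU->MRU): [89 33 15 23 20 66 64]
  19. access 33: HIT. Cache (LRU->MRU): [89 15 23 20 66 64 33]
  20. access 64: HIT. Cache (LRU->MRU): [89 15 23 20 66 33 64]
  21. access 70: MISS, evict 89. Cache (LRU->MRU): [15 23 20 66 33 64 70]
  22. access 20: HIT. Cache (LRU->MRU): [15 23 66 33 64 70 20]
  23. access 64: HIT. Cache (LRU->MRU): [15 23 66 33 70 20 64]
Total: 15 hits, 8 misses, 1 evictions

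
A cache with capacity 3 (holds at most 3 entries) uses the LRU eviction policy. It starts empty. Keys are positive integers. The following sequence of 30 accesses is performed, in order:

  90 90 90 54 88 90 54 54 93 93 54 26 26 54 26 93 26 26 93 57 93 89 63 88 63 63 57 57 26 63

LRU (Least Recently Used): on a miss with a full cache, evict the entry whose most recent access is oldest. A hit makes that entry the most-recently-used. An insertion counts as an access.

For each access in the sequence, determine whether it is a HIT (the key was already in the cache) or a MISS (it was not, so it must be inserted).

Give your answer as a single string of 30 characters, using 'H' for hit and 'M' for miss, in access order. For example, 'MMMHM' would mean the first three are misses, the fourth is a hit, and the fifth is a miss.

LRU simulation (capacity=3):
  1. access 90: MISS. Cache (LRU->MRU): [90]
  2. access 90: HIT. Cache (LRU->MRU): [90]
  3. access 90: HIT. Cache (LRU->MRU): [90]
  4. access 54: MISS. Cache (LRU->MRU): [90 54]
  5. access 88: MISS. Cache (LRU->MRU): [90 54 88]
  6. access 90: HIT. Cache (LRU->MRU): [54 88 90]
  7. access 54: HIT. Cache (LRU->MRU): [88 90 54]
  8. access 54: HIT. Cache (LRU->MRU): [88 90 54]
  9. access 93: MISS, evict 88. Cache (LRU->MRU): [90 54 93]
  10. access 93: HIT. Cache (LRU->MRU): [90 54 93]
  11. access 54: HIT. Cache (LRU->MRU): [90 93 54]
  12. access 26: MISS, evict 90. Cache (LRU->MRU): [93 54 26]
  13. access 26: HIT. Cache (LRU->MRU): [93 54 26]
  14. access 54: HIT. Cache (LRU->MRU): [93 26 54]
  15. access 26: HIT. Cache (LRU->MRU): [93 54 26]
  16. access 93: HIT. Cache (LRU->MRU): [54 26 93]
  17. access 26: HIT. Cache (LRU->MRU): [54 93 26]
  18. access 26: HIT. Cache (LRU->MRU): [54 93 26]
  19. access 93: HIT. Cache (LRU->MRU): [54 26 93]
  20. access 57: MISS, evict 54. Cache (LRU->MRU): [26 93 57]
  21. access 93: HIT. Cache (LRU->MRU): [26 57 93]
  22. access 89: MISS, evict 26. Cache (LRU->MRU): [57 93 89]
  23. access 63: MISS, evict 57. Cache (LRU->MRU): [93 89 63]
  24. access 88: MISS, evict 93. Cache (LRU->MRU): [89 63 88]
  25. access 63: HIT. Cache (LRU->MRU): [89 88 63]
  26. access 63: HIT. Cache (LRU->MRU): [89 88 63]
  27. access 57: MISS, evict 89. Cache (LRU->MRU): [88 63 57]
  28. access 57: HIT. Cache (LRU->MRU): [88 63 57]
  29. access 26: MISS, evict 88. Cache (LRU->MRU): [63 57 26]
  30. access 63: HIT. Cache (LRU->MRU): [57 26 63]
Total: 19 hits, 11 misses, 8 evictions

Answer: MHHMMHHHMHHMHHHHHHHMHMMMHHMHMH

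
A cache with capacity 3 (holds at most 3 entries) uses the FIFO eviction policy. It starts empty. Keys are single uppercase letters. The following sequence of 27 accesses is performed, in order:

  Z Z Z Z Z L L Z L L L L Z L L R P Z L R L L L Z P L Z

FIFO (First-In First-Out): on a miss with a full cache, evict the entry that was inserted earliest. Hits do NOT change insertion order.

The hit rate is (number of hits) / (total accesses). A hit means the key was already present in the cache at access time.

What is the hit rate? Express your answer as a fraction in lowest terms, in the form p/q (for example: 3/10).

Answer: 2/3

Derivation:
FIFO simulation (capacity=3):
  1. access Z: MISS. Cache (old->new): [Z]
  2. access Z: HIT. Cache (old->new): [Z]
  3. access Z: HIT. Cache (old->new): [Z]
  4. access Z: HIT. Cache (old->new): [Z]
  5. access Z: HIT. Cache (old->new): [Z]
  6. access L: MISS. Cache (old->new): [Z L]
  7. access L: HIT. Cache (old->new): [Z L]
  8. access Z: HIT. Cache (old->new): [Z L]
  9. access L: HIT. Cache (old->new): [Z L]
  10. access L: HIT. Cache (old->new): [Z L]
  11. access L: HIT. Cache (old->new): [Z L]
  12. access L: HIT. Cache (old->new): [Z L]
  13. access Z: HIT. Cache (old->new): [Z L]
  14. access L: HIT. Cache (old->new): [Z L]
  15. access L: HIT. Cache (old->new): [Z L]
  16. access R: MISS. Cache (old->new): [Z L R]
  17. access P: MISS, evict Z. Cache (old->new): [L R P]
  18. access Z: MISS, evict L. Cache (old->new): [R P Z]
  19. access L: MISS, evict R. Cache (old->new): [P Z L]
  20. access R: MISS, evict P. Cache (old->new): [Z L R]
  21. access L: HIT. Cache (old->new): [Z L R]
  22. access L: HIT. Cache (old->new): [Z L R]
  23. access L: HIT. Cache (old->new): [Z L R]
  24. access Z: HIT. Cache (old->new): [Z L R]
  25. access P: MISS, evict Z. Cache (old->new): [L R P]
  26. access L: HIT. Cache (old->new): [L R P]
  27. access Z: MISS, evict L. Cache (old->new): [R P Z]
Total: 18 hits, 9 misses, 6 evictions

Hit rate = 18/27 = 2/3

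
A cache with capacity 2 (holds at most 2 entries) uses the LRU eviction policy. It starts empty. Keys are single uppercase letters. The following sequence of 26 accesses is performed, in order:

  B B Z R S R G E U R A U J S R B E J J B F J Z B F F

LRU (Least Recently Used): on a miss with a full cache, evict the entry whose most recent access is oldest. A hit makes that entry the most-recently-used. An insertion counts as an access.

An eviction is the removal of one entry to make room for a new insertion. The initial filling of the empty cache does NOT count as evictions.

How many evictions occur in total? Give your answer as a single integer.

LRU simulation (capacity=2):
  1. access B: MISS. Cache (LRU->MRU): [B]
  2. access B: HIT. Cache (LRU->MRU): [B]
  3. access Z: MISS. Cache (LRU->MRU): [B Z]
  4. access R: MISS, evict B. Cache (LRU->MRU): [Z R]
  5. access S: MISS, evict Z. Cache (LRU->MRU): [R S]
  6. access R: HIT. Cache (LRU->MRU): [S R]
  7. access G: MISS, evict S. Cache (LRU->MRU): [R G]
  8. access E: MISS, evict R. Cache (LRU->MRU): [G E]
  9. access U: MISS, evict G. Cache (LRU->MRU): [E U]
  10. access R: MISS, evict E. Cache (LRU->MRU): [U R]
  11. access A: MISS, evict U. Cache (LRU->MRU): [R A]
  12. access U: MISS, evict R. Cache (LRU->MRU): [A U]
  13. access J: MISS, evict A. Cache (LRU->MRU): [U J]
  14. access S: MISS, evict U. Cache (LRU->MRU): [J S]
  15. access R: MISS, evict J. Cache (LRU->MRU): [S R]
  16. access B: MISS, evict S. Cache (LRU->MRU): [R B]
  17. access E: MISS, evict R. Cache (LRU->MRU): [B E]
  18. access J: MISS, evict B. Cache (LRU->MRU): [E J]
  19. access J: HIT. Cache (LRU->MRU): [E J]
  20. access B: MISS, evict E. Cache (LRU->MRU): [J B]
  21. access F: MISS, evict J. Cache (LRU->MRU): [B F]
  22. access J: MISS, evict B. Cache (LRU->MRU): [F J]
  23. access Z: MISS, evict F. Cache (LRU->MRU): [J Z]
  24. access B: MISS, evict J. Cache (LRU->MRU): [Z B]
  25. access F: MISS, evict Z. Cache (LRU->MRU): [B F]
  26. access F: HIT. Cache (LRU->MRU): [B F]
Total: 4 hits, 22 misses, 20 evictions

Answer: 20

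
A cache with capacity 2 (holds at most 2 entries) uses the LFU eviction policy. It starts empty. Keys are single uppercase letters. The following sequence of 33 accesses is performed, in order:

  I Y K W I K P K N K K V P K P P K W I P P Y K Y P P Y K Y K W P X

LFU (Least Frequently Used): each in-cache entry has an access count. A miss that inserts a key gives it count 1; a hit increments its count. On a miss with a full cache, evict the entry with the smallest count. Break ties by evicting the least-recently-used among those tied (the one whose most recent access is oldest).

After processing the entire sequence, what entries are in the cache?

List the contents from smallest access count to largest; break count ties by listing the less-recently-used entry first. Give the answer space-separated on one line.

Answer: X K

Derivation:
LFU simulation (capacity=2):
  1. access I: MISS. Cache: [I(c=1)]
  2. access Y: MISS. Cache: [I(c=1) Y(c=1)]
  3. access K: MISS, evict I(c=1). Cache: [Y(c=1) K(c=1)]
  4. access W: MISS, evict Y(c=1). Cache: [K(c=1) W(c=1)]
  5. access I: MISS, evict K(c=1). Cache: [W(c=1) I(c=1)]
  6. access K: MISS, evict W(c=1). Cache: [I(c=1) K(c=1)]
  7. access P: MISS, evict I(c=1). Cache: [K(c=1) P(c=1)]
  8. access K: HIT, count now 2. Cache: [P(c=1) K(c=2)]
  9. access N: MISS, evict P(c=1). Cache: [N(c=1) K(c=2)]
  10. access K: HIT, count now 3. Cache: [N(c=1) K(c=3)]
  11. access K: HIT, count now 4. Cache: [N(c=1) K(c=4)]
  12. access V: MISS, evict N(c=1). Cache: [V(c=1) K(c=4)]
  13. access P: MISS, evict V(c=1). Cache: [P(c=1) K(c=4)]
  14. access K: HIT, count now 5. Cache: [P(c=1) K(c=5)]
  15. access P: HIT, count now 2. Cache: [P(c=2) K(c=5)]
  16. access P: HIT, count now 3. Cache: [P(c=3) K(c=5)]
  17. access K: HIT, count now 6. Cache: [P(c=3) K(c=6)]
  18. access W: MISS, evict P(c=3). Cache: [W(c=1) K(c=6)]
  19. access I: MISS, evict W(c=1). Cache: [I(c=1) K(c=6)]
  20. access P: MISS, evict I(c=1). Cache: [P(c=1) K(c=6)]
  21. access P: HIT, count now 2. Cache: [P(c=2) K(c=6)]
  22. access Y: MISS, evict P(c=2). Cache: [Y(c=1) K(c=6)]
  23. access K: HIT, count now 7. Cache: [Y(c=1) K(c=7)]
  24. access Y: HIT, count now 2. Cache: [Y(c=2) K(c=7)]
  25. access P: MISS, evict Y(c=2). Cache: [P(c=1) K(c=7)]
  26. access P: HIT, count now 2. Cache: [P(c=2) K(c=7)]
  27. access Y: MISS, evict P(c=2). Cache: [Y(c=1) K(c=7)]
  28. access K: HIT, count now 8. Cache: [Y(c=1) K(c=8)]
  29. access Y: HIT, count now 2. Cache: [Y(c=2) K(c=8)]
  30. access K: HIT, count now 9. Cache: [Y(c=2) K(c=9)]
  31. access W: MISS, evict Y(c=2). Cache: [W(c=1) K(c=9)]
  32. access P: MISS, evict W(c=1). Cache: [P(c=1) K(c=9)]
  33. access X: MISS, evict P(c=1). Cache: [X(c=1) K(c=9)]
Total: 14 hits, 19 misses, 17 evictions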